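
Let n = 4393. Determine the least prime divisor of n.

4393 is odd.
Digit sum 19, not divisible by 3.
Ends in 3: not divisible by 5.
7: 4393 = 7·627 + 4
11: 4393 = 11·399 + 4
13: 4393 = 13·337 + 12
17: 4393 = 17·258 + 7
19: 4393 = 19·231 + 4
23: 4393 = 23·191

23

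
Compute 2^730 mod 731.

4

2^1 ≡ 2 (mod 731)
2^2 ≡ 2^2 = 4 ≡ 4 (mod 731)
2^4 ≡ 4^2 = 16 ≡ 16 (mod 731)
2^8 ≡ 16^2 = 256 ≡ 256 (mod 731)
2^16 ≡ 256^2 = 65536 ≡ 477 (mod 731)
2^32 ≡ 477^2 = 227529 ≡ 188 (mod 731)
2^64 ≡ 188^2 = 35344 ≡ 256 (mod 731)
2^128 ≡ 256^2 = 65536 ≡ 477 (mod 731)
2^256 ≡ 477^2 = 227529 ≡ 188 (mod 731)
2^512 ≡ 188^2 = 35344 ≡ 256 (mod 731)
730 = 512 + 128 + 64 + 16 + 8 + 2 in binary powers of 2.
So 2^730 ≡ 256 · 477 · 256 · 477 · 256 · 4 ≡ 4 (mod 731).
Since 4 ≠ 1, base 2 is a Fermat witness: 731 is composite.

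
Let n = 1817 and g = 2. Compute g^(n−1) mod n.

2^1 ≡ 2 (mod 1817)
2^2 ≡ 2^2 = 4 ≡ 4 (mod 1817)
2^4 ≡ 4^2 = 16 ≡ 16 (mod 1817)
2^8 ≡ 16^2 = 256 ≡ 256 (mod 1817)
2^16 ≡ 256^2 = 65536 ≡ 124 (mod 1817)
2^32 ≡ 124^2 = 15376 ≡ 840 (mod 1817)
2^64 ≡ 840^2 = 705600 ≡ 604 (mod 1817)
2^128 ≡ 604^2 = 364816 ≡ 1416 (mod 1817)
2^256 ≡ 1416^2 = 2005056 ≡ 905 (mod 1817)
2^512 ≡ 905^2 = 819025 ≡ 1375 (mod 1817)
2^1024 ≡ 1375^2 = 1890625 ≡ 945 (mod 1817)
1816 = 1024 + 512 + 256 + 16 + 8 in binary powers of 2.
So 2^1816 ≡ 945 · 1375 · 905 · 124 · 256 ≡ 1221 (mod 1817).
Since 1221 ≠ 1, base 2 is a Fermat witness: 1817 is composite.

1221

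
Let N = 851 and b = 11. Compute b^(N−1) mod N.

26

11^1 ≡ 11 (mod 851)
11^2 ≡ 11^2 = 121 ≡ 121 (mod 851)
11^4 ≡ 121^2 = 14641 ≡ 174 (mod 851)
11^8 ≡ 174^2 = 30276 ≡ 491 (mod 851)
11^16 ≡ 491^2 = 241081 ≡ 248 (mod 851)
11^32 ≡ 248^2 = 61504 ≡ 232 (mod 851)
11^64 ≡ 232^2 = 53824 ≡ 211 (mod 851)
11^128 ≡ 211^2 = 44521 ≡ 269 (mod 851)
11^256 ≡ 269^2 = 72361 ≡ 26 (mod 851)
11^512 ≡ 26^2 = 676 ≡ 676 (mod 851)
850 = 512 + 256 + 64 + 16 + 2 in binary powers of 2.
So 11^850 ≡ 676 · 26 · 211 · 248 · 121 ≡ 26 (mod 851).
Since 26 ≠ 1, base 11 is a Fermat witness: 851 is composite.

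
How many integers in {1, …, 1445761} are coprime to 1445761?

Factor: 1445761 = 61 · 137 · 173.
φ(1445761) = (61−1) · (137−1) · (173−1) = 60 · 136 · 172 = 1403520.

1403520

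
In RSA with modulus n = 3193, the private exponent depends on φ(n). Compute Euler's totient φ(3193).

3060

Factor: 3193 = 31 · 103.
φ(3193) = (31−1) · (103−1) = 30 · 102 = 3060.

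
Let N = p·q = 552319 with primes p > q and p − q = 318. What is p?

919

Since p = q + 318, we have 552319 = q(q + 318), so q² + 318q − 552319 = 0.
Discriminant: 318² + 4·552319 = 101124 + 2209276 = 2310400; √2310400 = 1520.
q = (−318 + 1520)/2 = 601, and p = q + 318 = 919.
Check: 601 · 919 = 552319.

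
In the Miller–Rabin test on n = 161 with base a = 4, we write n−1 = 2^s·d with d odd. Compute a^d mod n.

161 − 1 = 160 = 2^5 · 5, so d = 5.
4^1 ≡ 4 (mod 161)
4^2 ≡ 4^2 = 16 ≡ 16 (mod 161)
4^4 ≡ 16^2 = 256 ≡ 95 (mod 161)
5 = 4 + 1 in binary powers of 2.
So 4^5 ≡ 95 · 4 ≡ 58 (mod 161).
Squaring chain: 58 → 144 → 128 → 123 → 156; never reaches −1, so base 4 is a Miller–Rabin witness that 161 is composite.

58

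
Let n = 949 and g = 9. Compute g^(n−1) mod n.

9^1 ≡ 9 (mod 949)
9^2 ≡ 9^2 = 81 ≡ 81 (mod 949)
9^4 ≡ 81^2 = 6561 ≡ 867 (mod 949)
9^8 ≡ 867^2 = 751689 ≡ 81 (mod 949)
9^16 ≡ 81^2 = 6561 ≡ 867 (mod 949)
9^32 ≡ 867^2 = 751689 ≡ 81 (mod 949)
9^64 ≡ 81^2 = 6561 ≡ 867 (mod 949)
9^128 ≡ 867^2 = 751689 ≡ 81 (mod 949)
9^256 ≡ 81^2 = 6561 ≡ 867 (mod 949)
9^512 ≡ 867^2 = 751689 ≡ 81 (mod 949)
948 = 512 + 256 + 128 + 32 + 16 + 4 in binary powers of 2.
So 9^948 ≡ 81 · 867 · 81 · 81 · 867 · 867 ≡ 1 (mod 949).
Since the result is 1, base 9 gives no evidence that 949 is composite.

1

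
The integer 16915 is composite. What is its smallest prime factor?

5

16915 is odd.
Digit sum 22, not divisible by 3.
Ends in 5: divisible by 5.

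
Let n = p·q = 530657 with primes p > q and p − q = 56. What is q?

701

Since p = q + 56, we have 530657 = q(q + 56), so q² + 56q − 530657 = 0.
Discriminant: 56² + 4·530657 = 3136 + 2122628 = 2125764; √2125764 = 1458.
q = (−56 + 1458)/2 = 701, and p = q + 56 = 757.
Check: 701 · 757 = 530657.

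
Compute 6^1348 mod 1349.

161

6^1 ≡ 6 (mod 1349)
6^2 ≡ 6^2 = 36 ≡ 36 (mod 1349)
6^4 ≡ 36^2 = 1296 ≡ 1296 (mod 1349)
6^8 ≡ 1296^2 = 1679616 ≡ 111 (mod 1349)
6^16 ≡ 111^2 = 12321 ≡ 180 (mod 1349)
6^32 ≡ 180^2 = 32400 ≡ 24 (mod 1349)
6^64 ≡ 24^2 = 576 ≡ 576 (mod 1349)
6^128 ≡ 576^2 = 331776 ≡ 1271 (mod 1349)
6^256 ≡ 1271^2 = 1615441 ≡ 688 (mod 1349)
6^512 ≡ 688^2 = 473344 ≡ 1194 (mod 1349)
6^1024 ≡ 1194^2 = 1425636 ≡ 1092 (mod 1349)
1348 = 1024 + 256 + 64 + 4 in binary powers of 2.
So 6^1348 ≡ 1092 · 688 · 576 · 1296 ≡ 161 (mod 1349).
Since 161 ≠ 1, base 6 is a Fermat witness: 1349 is composite.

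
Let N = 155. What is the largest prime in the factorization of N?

31

155 = 5 · 31
31 is prime.
So 155 = 5 · 31; the largest prime factor is 31.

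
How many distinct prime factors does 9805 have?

3

9805 = 5 · 1961
1961 = 37 · 53
9805 = 5 · 37 · 53, which has 3 distinct prime factors.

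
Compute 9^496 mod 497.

219

9^1 ≡ 9 (mod 497)
9^2 ≡ 9^2 = 81 ≡ 81 (mod 497)
9^4 ≡ 81^2 = 6561 ≡ 100 (mod 497)
9^8 ≡ 100^2 = 10000 ≡ 60 (mod 497)
9^16 ≡ 60^2 = 3600 ≡ 121 (mod 497)
9^32 ≡ 121^2 = 14641 ≡ 228 (mod 497)
9^64 ≡ 228^2 = 51984 ≡ 296 (mod 497)
9^128 ≡ 296^2 = 87616 ≡ 144 (mod 497)
9^256 ≡ 144^2 = 20736 ≡ 359 (mod 497)
496 = 256 + 128 + 64 + 32 + 16 in binary powers of 2.
So 9^496 ≡ 359 · 144 · 296 · 228 · 121 ≡ 219 (mod 497).
Since 219 ≠ 1, base 9 is a Fermat witness: 497 is composite.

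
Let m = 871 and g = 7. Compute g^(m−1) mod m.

545

7^1 ≡ 7 (mod 871)
7^2 ≡ 7^2 = 49 ≡ 49 (mod 871)
7^4 ≡ 49^2 = 2401 ≡ 659 (mod 871)
7^8 ≡ 659^2 = 434281 ≡ 523 (mod 871)
7^16 ≡ 523^2 = 273529 ≡ 35 (mod 871)
7^32 ≡ 35^2 = 1225 ≡ 354 (mod 871)
7^64 ≡ 354^2 = 125316 ≡ 763 (mod 871)
7^128 ≡ 763^2 = 582169 ≡ 341 (mod 871)
7^256 ≡ 341^2 = 116281 ≡ 438 (mod 871)
7^512 ≡ 438^2 = 191844 ≡ 224 (mod 871)
870 = 512 + 256 + 64 + 32 + 4 + 2 in binary powers of 2.
So 7^870 ≡ 224 · 438 · 763 · 354 · 659 · 49 ≡ 545 (mod 871).
Since 545 ≠ 1, base 7 is a Fermat witness: 871 is composite.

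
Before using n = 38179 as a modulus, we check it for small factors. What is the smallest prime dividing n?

38179 is odd.
Digit sum 28, not divisible by 3.
Ends in 9: not divisible by 5.
7: 38179 = 7·5454 + 1
11: 38179 = 11·3470 + 9
13: 38179 = 13·2936 + 11
17: 38179 = 17·2245 + 14
19: 38179 = 19·2009 + 8
23: 38179 = 23·1659 + 22
29: 38179 = 29·1316 + 15
31: 38179 = 31·1231 + 18
37: 38179 = 37·1031 + 32
41: 38179 = 41·931 + 8
43: 38179 = 43·887 + 38
47: 38179 = 47·812 + 15
53: 38179 = 53·720 + 19
59: 38179 = 59·647 + 6
61: 38179 = 61·625 + 54
67: 38179 = 67·569 + 56
71: 38179 = 71·537 + 52
73: 38179 = 73·523

73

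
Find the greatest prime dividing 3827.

89

3827 = 43 · 89
89 is prime.
So 3827 = 43 · 89; the largest prime factor is 89.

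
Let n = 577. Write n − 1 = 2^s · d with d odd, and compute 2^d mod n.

512

577 − 1 = 576 = 2^6 · 9, so d = 9.
2^1 ≡ 2 (mod 577)
2^2 ≡ 2^2 = 4 ≡ 4 (mod 577)
2^4 ≡ 4^2 = 16 ≡ 16 (mod 577)
2^8 ≡ 16^2 = 256 ≡ 256 (mod 577)
9 = 8 + 1 in binary powers of 2.
So 2^9 ≡ 256 · 2 ≡ 512 (mod 577).
Squaring chain: 512 → 186 → 553 → 576 → 1 → 1; reaches −1, so base 2 does not prove 577 composite.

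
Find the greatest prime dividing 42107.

42107 = 13 · 3239
3239 = 41 · 79
79 is prime.
So 42107 = 13 · 41 · 79; the largest prime factor is 79.

79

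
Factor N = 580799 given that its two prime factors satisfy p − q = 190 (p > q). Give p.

863

Since p = q + 190, we have 580799 = q(q + 190), so q² + 190q − 580799 = 0.
Discriminant: 190² + 4·580799 = 36100 + 2323196 = 2359296; √2359296 = 1536.
q = (−190 + 1536)/2 = 673, and p = q + 190 = 863.
Check: 673 · 863 = 580799.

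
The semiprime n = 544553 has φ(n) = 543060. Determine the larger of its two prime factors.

φ(n) = (p−1)(q−1) = n − (p+q) + 1, so p + q = 544553 − 543060 + 1 = 1494.
p and q are the roots of t² − 1494t + 544553 = 0.
Discriminant: 1494² − 4·544553 = 2232036 − 2178212 = 53824; √53824 = 232.
q = (1494 − 232)/2 = 631, p = (1494 + 232)/2 = 863.
Check: 631 · 863 = 544553.

863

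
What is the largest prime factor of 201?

201 = 3 · 67
67 is prime.
So 201 = 3 · 67; the largest prime factor is 67.

67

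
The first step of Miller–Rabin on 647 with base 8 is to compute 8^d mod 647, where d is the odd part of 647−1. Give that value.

1

647 − 1 = 646 = 2^1 · 323, so d = 323.
8^1 ≡ 8 (mod 647)
8^2 ≡ 8^2 = 64 ≡ 64 (mod 647)
8^4 ≡ 64^2 = 4096 ≡ 214 (mod 647)
8^8 ≡ 214^2 = 45796 ≡ 506 (mod 647)
8^16 ≡ 506^2 = 256036 ≡ 471 (mod 647)
8^32 ≡ 471^2 = 221841 ≡ 567 (mod 647)
8^64 ≡ 567^2 = 321489 ≡ 577 (mod 647)
8^128 ≡ 577^2 = 332929 ≡ 371 (mod 647)
8^256 ≡ 371^2 = 137641 ≡ 477 (mod 647)
323 = 256 + 64 + 2 + 1 in binary powers of 2.
So 8^323 ≡ 477 · 577 · 64 · 8 ≡ 1 (mod 647).
Since 8^d ≡ 1 (mod 647), base 8 does not prove 647 composite.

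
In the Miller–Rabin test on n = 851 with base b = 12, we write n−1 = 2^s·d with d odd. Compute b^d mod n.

292

851 − 1 = 850 = 2^1 · 425, so d = 425.
12^1 ≡ 12 (mod 851)
12^2 ≡ 12^2 = 144 ≡ 144 (mod 851)
12^4 ≡ 144^2 = 20736 ≡ 312 (mod 851)
12^8 ≡ 312^2 = 97344 ≡ 330 (mod 851)
12^16 ≡ 330^2 = 108900 ≡ 823 (mod 851)
12^32 ≡ 823^2 = 677329 ≡ 784 (mod 851)
12^64 ≡ 784^2 = 614656 ≡ 234 (mod 851)
12^128 ≡ 234^2 = 54756 ≡ 292 (mod 851)
12^256 ≡ 292^2 = 85264 ≡ 164 (mod 851)
425 = 256 + 128 + 32 + 8 + 1 in binary powers of 2.
So 12^425 ≡ 164 · 292 · 784 · 330 · 12 ≡ 292 (mod 851).
Squaring chain: 292; never reaches −1, so base 12 is a Miller–Rabin witness that 851 is composite.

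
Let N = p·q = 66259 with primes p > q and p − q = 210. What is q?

173

Since p = q + 210, we have 66259 = q(q + 210), so q² + 210q − 66259 = 0.
Discriminant: 210² + 4·66259 = 44100 + 265036 = 309136; √309136 = 556.
q = (−210 + 556)/2 = 173, and p = q + 210 = 383.
Check: 173 · 383 = 66259.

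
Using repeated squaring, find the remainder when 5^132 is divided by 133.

64

5^1 ≡ 5 (mod 133)
5^2 ≡ 5^2 = 25 ≡ 25 (mod 133)
5^4 ≡ 25^2 = 625 ≡ 93 (mod 133)
5^8 ≡ 93^2 = 8649 ≡ 4 (mod 133)
5^16 ≡ 4^2 = 16 ≡ 16 (mod 133)
5^32 ≡ 16^2 = 256 ≡ 123 (mod 133)
5^64 ≡ 123^2 = 15129 ≡ 100 (mod 133)
5^128 ≡ 100^2 = 10000 ≡ 25 (mod 133)
132 = 128 + 4 in binary powers of 2.
So 5^132 ≡ 25 · 93 ≡ 64 (mod 133).
Since 64 ≠ 1, base 5 is a Fermat witness: 133 is composite.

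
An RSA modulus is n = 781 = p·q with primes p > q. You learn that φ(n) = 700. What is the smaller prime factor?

φ(n) = (p−1)(q−1) = n − (p+q) + 1, so p + q = 781 − 700 + 1 = 82.
p and q are the roots of t² − 82t + 781 = 0.
Discriminant: 82² − 4·781 = 6724 − 3124 = 3600; √3600 = 60.
q = (82 − 60)/2 = 11, p = (82 + 60)/2 = 71.
Check: 11 · 71 = 781.

11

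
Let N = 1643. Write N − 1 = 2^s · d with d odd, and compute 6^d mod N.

1643 − 1 = 1642 = 2^1 · 821, so d = 821.
6^1 ≡ 6 (mod 1643)
6^2 ≡ 6^2 = 36 ≡ 36 (mod 1643)
6^4 ≡ 36^2 = 1296 ≡ 1296 (mod 1643)
6^8 ≡ 1296^2 = 1679616 ≡ 470 (mod 1643)
6^16 ≡ 470^2 = 220900 ≡ 738 (mod 1643)
6^32 ≡ 738^2 = 544644 ≡ 811 (mod 1643)
6^64 ≡ 811^2 = 657721 ≡ 521 (mod 1643)
6^128 ≡ 521^2 = 271441 ≡ 346 (mod 1643)
6^256 ≡ 346^2 = 119716 ≡ 1420 (mod 1643)
6^512 ≡ 1420^2 = 2016400 ≡ 439 (mod 1643)
821 = 512 + 256 + 32 + 16 + 4 + 1 in binary powers of 2.
So 6^821 ≡ 439 · 1420 · 811 · 738 · 1296 · 6 ≡ 1607 (mod 1643).
Squaring chain: 1607; never reaches −1, so base 6 is a Miller–Rabin witness that 1643 is composite.

1607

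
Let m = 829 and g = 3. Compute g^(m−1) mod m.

1

3^1 ≡ 3 (mod 829)
3^2 ≡ 3^2 = 9 ≡ 9 (mod 829)
3^4 ≡ 9^2 = 81 ≡ 81 (mod 829)
3^8 ≡ 81^2 = 6561 ≡ 758 (mod 829)
3^16 ≡ 758^2 = 574564 ≡ 67 (mod 829)
3^32 ≡ 67^2 = 4489 ≡ 344 (mod 829)
3^64 ≡ 344^2 = 118336 ≡ 618 (mod 829)
3^128 ≡ 618^2 = 381924 ≡ 584 (mod 829)
3^256 ≡ 584^2 = 341056 ≡ 337 (mod 829)
3^512 ≡ 337^2 = 113569 ≡ 825 (mod 829)
828 = 512 + 256 + 32 + 16 + 8 + 4 in binary powers of 2.
So 3^828 ≡ 825 · 337 · 344 · 67 · 758 · 81 ≡ 1 (mod 829).
Since the result is 1, base 3 gives no evidence that 829 is composite.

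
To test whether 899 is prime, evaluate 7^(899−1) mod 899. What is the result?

484

7^1 ≡ 7 (mod 899)
7^2 ≡ 7^2 = 49 ≡ 49 (mod 899)
7^4 ≡ 49^2 = 2401 ≡ 603 (mod 899)
7^8 ≡ 603^2 = 363609 ≡ 413 (mod 899)
7^16 ≡ 413^2 = 170569 ≡ 658 (mod 899)
7^32 ≡ 658^2 = 432964 ≡ 545 (mod 899)
7^64 ≡ 545^2 = 297025 ≡ 355 (mod 899)
7^128 ≡ 355^2 = 126025 ≡ 165 (mod 899)
7^256 ≡ 165^2 = 27225 ≡ 255 (mod 899)
7^512 ≡ 255^2 = 65025 ≡ 297 (mod 899)
898 = 512 + 256 + 128 + 2 in binary powers of 2.
So 7^898 ≡ 297 · 255 · 165 · 49 ≡ 484 (mod 899).
Since 484 ≠ 1, base 7 is a Fermat witness: 899 is composite.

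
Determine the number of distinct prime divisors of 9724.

4

9724 = 2^2 · 2431
2431 = 11 · 221
221 = 13 · 17
9724 = 2^2 · 11 · 13 · 17, which has 4 distinct prime factors.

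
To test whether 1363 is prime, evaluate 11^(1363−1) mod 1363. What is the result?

1193

11^1 ≡ 11 (mod 1363)
11^2 ≡ 11^2 = 121 ≡ 121 (mod 1363)
11^4 ≡ 121^2 = 14641 ≡ 1011 (mod 1363)
11^8 ≡ 1011^2 = 1022121 ≡ 1234 (mod 1363)
11^16 ≡ 1234^2 = 1522756 ≡ 285 (mod 1363)
11^32 ≡ 285^2 = 81225 ≡ 808 (mod 1363)
11^64 ≡ 808^2 = 652864 ≡ 1350 (mod 1363)
11^128 ≡ 1350^2 = 1822500 ≡ 169 (mod 1363)
11^256 ≡ 169^2 = 28561 ≡ 1301 (mod 1363)
11^512 ≡ 1301^2 = 1692601 ≡ 1118 (mod 1363)
11^1024 ≡ 1118^2 = 1249924 ≡ 53 (mod 1363)
1362 = 1024 + 256 + 64 + 16 + 2 in binary powers of 2.
So 11^1362 ≡ 53 · 1301 · 1350 · 285 · 121 ≡ 1193 (mod 1363).
Since 1193 ≠ 1, base 11 is a Fermat witness: 1363 is composite.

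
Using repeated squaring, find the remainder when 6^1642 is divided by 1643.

1296

6^1 ≡ 6 (mod 1643)
6^2 ≡ 6^2 = 36 ≡ 36 (mod 1643)
6^4 ≡ 36^2 = 1296 ≡ 1296 (mod 1643)
6^8 ≡ 1296^2 = 1679616 ≡ 470 (mod 1643)
6^16 ≡ 470^2 = 220900 ≡ 738 (mod 1643)
6^32 ≡ 738^2 = 544644 ≡ 811 (mod 1643)
6^64 ≡ 811^2 = 657721 ≡ 521 (mod 1643)
6^128 ≡ 521^2 = 271441 ≡ 346 (mod 1643)
6^256 ≡ 346^2 = 119716 ≡ 1420 (mod 1643)
6^512 ≡ 1420^2 = 2016400 ≡ 439 (mod 1643)
6^1024 ≡ 439^2 = 192721 ≡ 490 (mod 1643)
1642 = 1024 + 512 + 64 + 32 + 8 + 2 in binary powers of 2.
So 6^1642 ≡ 490 · 439 · 521 · 811 · 470 · 36 ≡ 1296 (mod 1643).
Since 1296 ≠ 1, base 6 is a Fermat witness: 1643 is composite.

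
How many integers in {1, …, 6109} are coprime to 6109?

Factor: 6109 = 41 · 149.
φ(6109) = (41−1) · (149−1) = 40 · 148 = 5920.

5920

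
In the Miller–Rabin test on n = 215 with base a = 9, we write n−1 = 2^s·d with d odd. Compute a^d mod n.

215 − 1 = 214 = 2^1 · 107, so d = 107.
9^1 ≡ 9 (mod 215)
9^2 ≡ 9^2 = 81 ≡ 81 (mod 215)
9^4 ≡ 81^2 = 6561 ≡ 111 (mod 215)
9^8 ≡ 111^2 = 12321 ≡ 66 (mod 215)
9^16 ≡ 66^2 = 4356 ≡ 56 (mod 215)
9^32 ≡ 56^2 = 3136 ≡ 126 (mod 215)
9^64 ≡ 126^2 = 15876 ≡ 181 (mod 215)
107 = 64 + 32 + 8 + 2 + 1 in binary powers of 2.
So 9^107 ≡ 181 · 126 · 66 · 81 · 9 ≡ 124 (mod 215).
Squaring chain: 124; never reaches −1, so base 9 is a Miller–Rabin witness that 215 is composite.

124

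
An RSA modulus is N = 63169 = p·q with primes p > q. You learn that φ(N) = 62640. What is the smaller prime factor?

φ(n) = (p−1)(q−1) = n − (p+q) + 1, so p + q = 63169 − 62640 + 1 = 530.
p and q are the roots of t² − 530t + 63169 = 0.
Discriminant: 530² − 4·63169 = 280900 − 252676 = 28224; √28224 = 168.
q = (530 − 168)/2 = 181, p = (530 + 168)/2 = 349.
Check: 181 · 349 = 63169.

181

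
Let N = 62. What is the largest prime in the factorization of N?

62 = 2 · 31
31 is prime.
So 62 = 2 · 31; the largest prime factor is 31.

31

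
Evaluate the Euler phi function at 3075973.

3011904

Factor: 3075973 = 113 · 163 · 167.
φ(3075973) = (113−1) · (163−1) · (167−1) = 112 · 162 · 166 = 3011904.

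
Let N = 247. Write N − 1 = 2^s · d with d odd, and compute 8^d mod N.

18

247 − 1 = 246 = 2^1 · 123, so d = 123.
8^1 ≡ 8 (mod 247)
8^2 ≡ 8^2 = 64 ≡ 64 (mod 247)
8^4 ≡ 64^2 = 4096 ≡ 144 (mod 247)
8^8 ≡ 144^2 = 20736 ≡ 235 (mod 247)
8^16 ≡ 235^2 = 55225 ≡ 144 (mod 247)
8^32 ≡ 144^2 = 20736 ≡ 235 (mod 247)
8^64 ≡ 235^2 = 55225 ≡ 144 (mod 247)
123 = 64 + 32 + 16 + 8 + 2 + 1 in binary powers of 2.
So 8^123 ≡ 144 · 235 · 144 · 235 · 64 · 8 ≡ 18 (mod 247).
Squaring chain: 18; never reaches −1, so base 8 is a Miller–Rabin witness that 247 is composite.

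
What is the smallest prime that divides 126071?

126071 is odd.
Digit sum 17, not divisible by 3.
Ends in 1: not divisible by 5.
7: 126071 = 7·18010 + 1
11: 126071 = 11·11461

11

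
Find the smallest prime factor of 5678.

2

5678 is even: 2 divides it.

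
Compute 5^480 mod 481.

417

5^1 ≡ 5 (mod 481)
5^2 ≡ 5^2 = 25 ≡ 25 (mod 481)
5^4 ≡ 25^2 = 625 ≡ 144 (mod 481)
5^8 ≡ 144^2 = 20736 ≡ 53 (mod 481)
5^16 ≡ 53^2 = 2809 ≡ 404 (mod 481)
5^32 ≡ 404^2 = 163216 ≡ 157 (mod 481)
5^64 ≡ 157^2 = 24649 ≡ 118 (mod 481)
5^128 ≡ 118^2 = 13924 ≡ 456 (mod 481)
5^256 ≡ 456^2 = 207936 ≡ 144 (mod 481)
480 = 256 + 128 + 64 + 32 in binary powers of 2.
So 5^480 ≡ 144 · 456 · 118 · 157 ≡ 417 (mod 481).
Since 417 ≠ 1, base 5 is a Fermat witness: 481 is composite.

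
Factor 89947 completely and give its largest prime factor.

89947 = 11 · 8177
8177 = 13 · 629
629 = 17 · 37
37 is prime.
So 89947 = 11 · 13 · 17 · 37; the largest prime factor is 37.

37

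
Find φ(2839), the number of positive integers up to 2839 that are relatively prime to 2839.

2656

Factor: 2839 = 17 · 167.
φ(2839) = (17−1) · (167−1) = 16 · 166 = 2656.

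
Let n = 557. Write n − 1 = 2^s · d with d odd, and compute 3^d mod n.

557 − 1 = 556 = 2^2 · 139, so d = 139.
3^1 ≡ 3 (mod 557)
3^2 ≡ 3^2 = 9 ≡ 9 (mod 557)
3^4 ≡ 9^2 = 81 ≡ 81 (mod 557)
3^8 ≡ 81^2 = 6561 ≡ 434 (mod 557)
3^16 ≡ 434^2 = 188356 ≡ 90 (mod 557)
3^32 ≡ 90^2 = 8100 ≡ 302 (mod 557)
3^64 ≡ 302^2 = 91204 ≡ 413 (mod 557)
3^128 ≡ 413^2 = 170569 ≡ 127 (mod 557)
139 = 128 + 8 + 2 + 1 in binary powers of 2.
So 3^139 ≡ 127 · 434 · 9 · 3 ≡ 439 (mod 557).
Squaring chain: 439 → 556; reaches −1, so base 3 does not prove 557 composite.

439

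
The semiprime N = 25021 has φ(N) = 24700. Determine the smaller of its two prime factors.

φ(n) = (p−1)(q−1) = n − (p+q) + 1, so p + q = 25021 − 24700 + 1 = 322.
p and q are the roots of t² − 322t + 25021 = 0.
Discriminant: 322² − 4·25021 = 103684 − 100084 = 3600; √3600 = 60.
q = (322 − 60)/2 = 131, p = (322 + 60)/2 = 191.
Check: 131 · 191 = 25021.

131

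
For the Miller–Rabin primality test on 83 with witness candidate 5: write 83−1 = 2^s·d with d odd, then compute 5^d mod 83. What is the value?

83 − 1 = 82 = 2^1 · 41, so d = 41.
5^1 ≡ 5 (mod 83)
5^2 ≡ 5^2 = 25 ≡ 25 (mod 83)
5^4 ≡ 25^2 = 625 ≡ 44 (mod 83)
5^8 ≡ 44^2 = 1936 ≡ 27 (mod 83)
5^16 ≡ 27^2 = 729 ≡ 65 (mod 83)
5^32 ≡ 65^2 = 4225 ≡ 75 (mod 83)
41 = 32 + 8 + 1 in binary powers of 2.
So 5^41 ≡ 75 · 27 · 5 ≡ 82 (mod 83).
Since 5^d ≡ 82 (mod 83), base 5 does not prove 83 composite.

82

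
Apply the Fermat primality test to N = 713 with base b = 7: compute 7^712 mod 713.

7^1 ≡ 7 (mod 713)
7^2 ≡ 7^2 = 49 ≡ 49 (mod 713)
7^4 ≡ 49^2 = 2401 ≡ 262 (mod 713)
7^8 ≡ 262^2 = 68644 ≡ 196 (mod 713)
7^16 ≡ 196^2 = 38416 ≡ 627 (mod 713)
7^32 ≡ 627^2 = 393129 ≡ 266 (mod 713)
7^64 ≡ 266^2 = 70756 ≡ 169 (mod 713)
7^128 ≡ 169^2 = 28561 ≡ 41 (mod 713)
7^256 ≡ 41^2 = 1681 ≡ 255 (mod 713)
7^512 ≡ 255^2 = 65025 ≡ 142 (mod 713)
712 = 512 + 128 + 64 + 8 in binary powers of 2.
So 7^712 ≡ 142 · 41 · 169 · 196 ≡ 679 (mod 713).
Since 679 ≠ 1, base 7 is a Fermat witness: 713 is composite.

679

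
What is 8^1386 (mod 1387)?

1

8^1 ≡ 8 (mod 1387)
8^2 ≡ 8^2 = 64 ≡ 64 (mod 1387)
8^4 ≡ 64^2 = 4096 ≡ 1322 (mod 1387)
8^8 ≡ 1322^2 = 1747684 ≡ 64 (mod 1387)
8^16 ≡ 64^2 = 4096 ≡ 1322 (mod 1387)
8^32 ≡ 1322^2 = 1747684 ≡ 64 (mod 1387)
8^64 ≡ 64^2 = 4096 ≡ 1322 (mod 1387)
8^128 ≡ 1322^2 = 1747684 ≡ 64 (mod 1387)
8^256 ≡ 64^2 = 4096 ≡ 1322 (mod 1387)
8^512 ≡ 1322^2 = 1747684 ≡ 64 (mod 1387)
8^1024 ≡ 64^2 = 4096 ≡ 1322 (mod 1387)
1386 = 1024 + 256 + 64 + 32 + 8 + 2 in binary powers of 2.
So 8^1386 ≡ 1322 · 1322 · 1322 · 64 · 64 · 64 ≡ 1 (mod 1387).
Since the result is 1, base 8 gives no evidence that 1387 is composite.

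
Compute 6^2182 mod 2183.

1553

6^1 ≡ 6 (mod 2183)
6^2 ≡ 6^2 = 36 ≡ 36 (mod 2183)
6^4 ≡ 36^2 = 1296 ≡ 1296 (mod 2183)
6^8 ≡ 1296^2 = 1679616 ≡ 889 (mod 2183)
6^16 ≡ 889^2 = 790321 ≡ 75 (mod 2183)
6^32 ≡ 75^2 = 5625 ≡ 1259 (mod 2183)
6^64 ≡ 1259^2 = 1585081 ≡ 223 (mod 2183)
6^128 ≡ 223^2 = 49729 ≡ 1703 (mod 2183)
6^256 ≡ 1703^2 = 2900209 ≡ 1185 (mod 2183)
6^512 ≡ 1185^2 = 1404225 ≡ 556 (mod 2183)
6^1024 ≡ 556^2 = 309136 ≡ 1333 (mod 2183)
6^2048 ≡ 1333^2 = 1776889 ≡ 2110 (mod 2183)
2182 = 2048 + 128 + 4 + 2 in binary powers of 2.
So 6^2182 ≡ 2110 · 1703 · 1296 · 36 ≡ 1553 (mod 2183).
Since 1553 ≠ 1, base 6 is a Fermat witness: 2183 is composite.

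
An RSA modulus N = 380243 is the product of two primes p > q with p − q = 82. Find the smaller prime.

Since p = q + 82, we have 380243 = q(q + 82), so q² + 82q − 380243 = 0.
Discriminant: 82² + 4·380243 = 6724 + 1520972 = 1527696; √1527696 = 1236.
q = (−82 + 1236)/2 = 577, and p = q + 82 = 659.
Check: 577 · 659 = 380243.

577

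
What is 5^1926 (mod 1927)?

291

5^1 ≡ 5 (mod 1927)
5^2 ≡ 5^2 = 25 ≡ 25 (mod 1927)
5^4 ≡ 25^2 = 625 ≡ 625 (mod 1927)
5^8 ≡ 625^2 = 390625 ≡ 1371 (mod 1927)
5^16 ≡ 1371^2 = 1879641 ≡ 816 (mod 1927)
5^32 ≡ 816^2 = 665856 ≡ 1041 (mod 1927)
5^64 ≡ 1041^2 = 1083681 ≡ 707 (mod 1927)
5^128 ≡ 707^2 = 499849 ≡ 756 (mod 1927)
5^256 ≡ 756^2 = 571536 ≡ 1144 (mod 1927)
5^512 ≡ 1144^2 = 1308736 ≡ 303 (mod 1927)
5^1024 ≡ 303^2 = 91809 ≡ 1240 (mod 1927)
1926 = 1024 + 512 + 256 + 128 + 4 + 2 in binary powers of 2.
So 5^1926 ≡ 1240 · 303 · 1144 · 756 · 625 · 25 ≡ 291 (mod 1927).
Since 291 ≠ 1, base 5 is a Fermat witness: 1927 is composite.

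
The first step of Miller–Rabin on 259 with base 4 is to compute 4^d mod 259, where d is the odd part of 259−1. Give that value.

259 − 1 = 258 = 2^1 · 129, so d = 129.
4^1 ≡ 4 (mod 259)
4^2 ≡ 4^2 = 16 ≡ 16 (mod 259)
4^4 ≡ 16^2 = 256 ≡ 256 (mod 259)
4^8 ≡ 256^2 = 65536 ≡ 9 (mod 259)
4^16 ≡ 9^2 = 81 ≡ 81 (mod 259)
4^32 ≡ 81^2 = 6561 ≡ 86 (mod 259)
4^64 ≡ 86^2 = 7396 ≡ 144 (mod 259)
4^128 ≡ 144^2 = 20736 ≡ 16 (mod 259)
129 = 128 + 1 in binary powers of 2.
So 4^129 ≡ 16 · 4 ≡ 64 (mod 259).
Squaring chain: 64; never reaches −1, so base 4 is a Miller–Rabin witness that 259 is composite.

64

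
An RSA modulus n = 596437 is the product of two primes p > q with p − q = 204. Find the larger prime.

881

Since p = q + 204, we have 596437 = q(q + 204), so q² + 204q − 596437 = 0.
Discriminant: 204² + 4·596437 = 41616 + 2385748 = 2427364; √2427364 = 1558.
q = (−204 + 1558)/2 = 677, and p = q + 204 = 881.
Check: 677 · 881 = 596437.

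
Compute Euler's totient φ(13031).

12792

Factor: 13031 = 83 · 157.
φ(13031) = (83−1) · (157−1) = 82 · 156 = 12792.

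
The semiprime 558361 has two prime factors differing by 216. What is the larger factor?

Since p = q + 216, we have 558361 = q(q + 216), so q² + 216q − 558361 = 0.
Discriminant: 216² + 4·558361 = 46656 + 2233444 = 2280100; √2280100 = 1510.
q = (−216 + 1510)/2 = 647, and p = q + 216 = 863.
Check: 647 · 863 = 558361.

863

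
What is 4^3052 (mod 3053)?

1119

4^1 ≡ 4 (mod 3053)
4^2 ≡ 4^2 = 16 ≡ 16 (mod 3053)
4^4 ≡ 16^2 = 256 ≡ 256 (mod 3053)
4^8 ≡ 256^2 = 65536 ≡ 1423 (mod 3053)
4^16 ≡ 1423^2 = 2024929 ≡ 790 (mod 3053)
4^32 ≡ 790^2 = 624100 ≡ 1288 (mod 3053)
4^64 ≡ 1288^2 = 1658944 ≡ 1165 (mod 3053)
4^128 ≡ 1165^2 = 1357225 ≡ 1693 (mod 3053)
4^256 ≡ 1693^2 = 2866249 ≡ 2535 (mod 3053)
4^512 ≡ 2535^2 = 6426225 ≡ 2713 (mod 3053)
4^1024 ≡ 2713^2 = 7360369 ≡ 2639 (mod 3053)
4^2048 ≡ 2639^2 = 6964321 ≡ 428 (mod 3053)
3052 = 2048 + 512 + 256 + 128 + 64 + 32 + 8 + 4 in binary powers of 2.
So 4^3052 ≡ 428 · 2713 · 2535 · 1693 · 1165 · 1288 · 1423 · 256 ≡ 1119 (mod 3053).
Since 1119 ≠ 1, base 4 is a Fermat witness: 3053 is composite.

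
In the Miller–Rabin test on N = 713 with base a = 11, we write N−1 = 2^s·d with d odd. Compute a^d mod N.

713 − 1 = 712 = 2^3 · 89, so d = 89.
11^1 ≡ 11 (mod 713)
11^2 ≡ 11^2 = 121 ≡ 121 (mod 713)
11^4 ≡ 121^2 = 14641 ≡ 381 (mod 713)
11^8 ≡ 381^2 = 145161 ≡ 422 (mod 713)
11^16 ≡ 422^2 = 178084 ≡ 547 (mod 713)
11^32 ≡ 547^2 = 299209 ≡ 462 (mod 713)
11^64 ≡ 462^2 = 213444 ≡ 257 (mod 713)
89 = 64 + 16 + 8 + 1 in binary powers of 2.
So 11^89 ≡ 257 · 547 · 422 · 11 ≡ 172 (mod 713).
Squaring chain: 172 → 351 → 565; never reaches −1, so base 11 is a Miller–Rabin witness that 713 is composite.

172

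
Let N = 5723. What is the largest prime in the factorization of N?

97

5723 = 59 · 97
97 is prime.
So 5723 = 59 · 97; the largest prime factor is 97.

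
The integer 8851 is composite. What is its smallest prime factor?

8851 is odd.
Digit sum 22, not divisible by 3.
Ends in 1: not divisible by 5.
7: 8851 = 7·1264 + 3
11: 8851 = 11·804 + 7
13: 8851 = 13·680 + 11
17: 8851 = 17·520 + 11
19: 8851 = 19·465 + 16
23: 8851 = 23·384 + 19
29: 8851 = 29·305 + 6
31: 8851 = 31·285 + 16
37: 8851 = 37·239 + 8
41: 8851 = 41·215 + 36
43: 8851 = 43·205 + 36
47: 8851 = 47·188 + 15
53: 8851 = 53·167

53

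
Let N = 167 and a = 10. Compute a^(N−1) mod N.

1

10^1 ≡ 10 (mod 167)
10^2 ≡ 10^2 = 100 ≡ 100 (mod 167)
10^4 ≡ 100^2 = 10000 ≡ 147 (mod 167)
10^8 ≡ 147^2 = 21609 ≡ 66 (mod 167)
10^16 ≡ 66^2 = 4356 ≡ 14 (mod 167)
10^32 ≡ 14^2 = 196 ≡ 29 (mod 167)
10^64 ≡ 29^2 = 841 ≡ 6 (mod 167)
10^128 ≡ 6^2 = 36 ≡ 36 (mod 167)
166 = 128 + 32 + 4 + 2 in binary powers of 2.
So 10^166 ≡ 36 · 29 · 147 · 100 ≡ 1 (mod 167).
Since the result is 1, base 10 gives no evidence that 167 is composite.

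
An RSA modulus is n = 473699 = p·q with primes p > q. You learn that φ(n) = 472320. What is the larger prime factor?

739

φ(n) = (p−1)(q−1) = n − (p+q) + 1, so p + q = 473699 − 472320 + 1 = 1380.
p and q are the roots of t² − 1380t + 473699 = 0.
Discriminant: 1380² − 4·473699 = 1904400 − 1894796 = 9604; √9604 = 98.
q = (1380 − 98)/2 = 641, p = (1380 + 98)/2 = 739.
Check: 641 · 739 = 473699.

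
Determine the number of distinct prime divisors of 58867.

58867 = 37^2 · 43
58867 = 37^2 · 43, which has 2 distinct prime factors.

2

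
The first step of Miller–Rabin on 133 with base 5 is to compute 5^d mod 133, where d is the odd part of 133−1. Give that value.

133 − 1 = 132 = 2^2 · 33, so d = 33.
5^1 ≡ 5 (mod 133)
5^2 ≡ 5^2 = 25 ≡ 25 (mod 133)
5^4 ≡ 25^2 = 625 ≡ 93 (mod 133)
5^8 ≡ 93^2 = 8649 ≡ 4 (mod 133)
5^16 ≡ 4^2 = 16 ≡ 16 (mod 133)
5^32 ≡ 16^2 = 256 ≡ 123 (mod 133)
33 = 32 + 1 in binary powers of 2.
So 5^33 ≡ 123 · 5 ≡ 83 (mod 133).
Squaring chain: 83 → 106; never reaches −1, so base 5 is a Miller–Rabin witness that 133 is composite.

83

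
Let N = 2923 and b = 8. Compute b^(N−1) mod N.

8^1 ≡ 8 (mod 2923)
8^2 ≡ 8^2 = 64 ≡ 64 (mod 2923)
8^4 ≡ 64^2 = 4096 ≡ 1173 (mod 2923)
8^8 ≡ 1173^2 = 1375929 ≡ 2119 (mod 2923)
8^16 ≡ 2119^2 = 4490161 ≡ 433 (mod 2923)
8^32 ≡ 433^2 = 187489 ≡ 417 (mod 2923)
8^64 ≡ 417^2 = 173889 ≡ 1432 (mod 2923)
8^128 ≡ 1432^2 = 2050624 ≡ 1601 (mod 2923)
8^256 ≡ 1601^2 = 2563201 ≡ 2653 (mod 2923)
8^512 ≡ 2653^2 = 7038409 ≡ 2748 (mod 2923)
8^1024 ≡ 2748^2 = 7551504 ≡ 1395 (mod 2923)
8^2048 ≡ 1395^2 = 1946025 ≡ 2230 (mod 2923)
2922 = 2048 + 512 + 256 + 64 + 32 + 8 + 2 in binary powers of 2.
So 8^2922 ≡ 2230 · 2748 · 2653 · 1432 · 417 · 2119 · 64 ≡ 1553 (mod 2923).
Since 1553 ≠ 1, base 8 is a Fermat witness: 2923 is composite.

1553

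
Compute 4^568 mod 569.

1

4^1 ≡ 4 (mod 569)
4^2 ≡ 4^2 = 16 ≡ 16 (mod 569)
4^4 ≡ 16^2 = 256 ≡ 256 (mod 569)
4^8 ≡ 256^2 = 65536 ≡ 101 (mod 569)
4^16 ≡ 101^2 = 10201 ≡ 528 (mod 569)
4^32 ≡ 528^2 = 278784 ≡ 543 (mod 569)
4^64 ≡ 543^2 = 294849 ≡ 107 (mod 569)
4^128 ≡ 107^2 = 11449 ≡ 69 (mod 569)
4^256 ≡ 69^2 = 4761 ≡ 209 (mod 569)
4^512 ≡ 209^2 = 43681 ≡ 437 (mod 569)
568 = 512 + 32 + 16 + 8 in binary powers of 2.
So 4^568 ≡ 437 · 543 · 528 · 101 ≡ 1 (mod 569).
Since the result is 1, base 4 gives no evidence that 569 is composite.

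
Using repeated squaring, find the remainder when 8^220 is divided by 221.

118

8^1 ≡ 8 (mod 221)
8^2 ≡ 8^2 = 64 ≡ 64 (mod 221)
8^4 ≡ 64^2 = 4096 ≡ 118 (mod 221)
8^8 ≡ 118^2 = 13924 ≡ 1 (mod 221)
8^16 ≡ 1^2 = 1 ≡ 1 (mod 221)
8^32 ≡ 1^2 = 1 ≡ 1 (mod 221)
8^64 ≡ 1^2 = 1 ≡ 1 (mod 221)
8^128 ≡ 1^2 = 1 ≡ 1 (mod 221)
220 = 128 + 64 + 16 + 8 + 4 in binary powers of 2.
So 8^220 ≡ 1 · 1 · 1 · 1 · 118 ≡ 118 (mod 221).
Since 118 ≠ 1, base 8 is a Fermat witness: 221 is composite.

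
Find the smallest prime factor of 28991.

28991 is odd.
Digit sum 29, not divisible by 3.
Ends in 1: not divisible by 5.
7: 28991 = 7·4141 + 4
11: 28991 = 11·2635 + 6
13: 28991 = 13·2230 + 1
17: 28991 = 17·1705 + 6
19: 28991 = 19·1525 + 16
23: 28991 = 23·1260 + 11
29: 28991 = 29·999 + 20
31: 28991 = 31·935 + 6
37: 28991 = 37·783 + 20
41: 28991 = 41·707 + 4
43: 28991 = 43·674 + 9
47: 28991 = 47·616 + 39
53: 28991 = 53·547

53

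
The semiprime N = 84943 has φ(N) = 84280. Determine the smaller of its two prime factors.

173

φ(n) = (p−1)(q−1) = n − (p+q) + 1, so p + q = 84943 − 84280 + 1 = 664.
p and q are the roots of t² − 664t + 84943 = 0.
Discriminant: 664² − 4·84943 = 440896 − 339772 = 101124; √101124 = 318.
q = (664 − 318)/2 = 173, p = (664 + 318)/2 = 491.
Check: 173 · 491 = 84943.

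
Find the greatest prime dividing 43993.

41

43993 = 29 · 1517
1517 = 37 · 41
41 is prime.
So 43993 = 29 · 37 · 41; the largest prime factor is 41.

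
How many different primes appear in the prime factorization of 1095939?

5

1095939 = 3^2 · 121771
121771 = 13 · 9367
9367 = 17 · 551
551 = 19 · 29
1095939 = 3^2 · 13 · 17 · 19 · 29, which has 5 distinct prime factors.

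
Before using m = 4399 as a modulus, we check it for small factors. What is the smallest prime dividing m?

4399 is odd.
Digit sum 25, not divisible by 3.
Ends in 9: not divisible by 5.
7: 4399 = 7·628 + 3
11: 4399 = 11·399 + 10
13: 4399 = 13·338 + 5
17: 4399 = 17·258 + 13
19: 4399 = 19·231 + 10
23: 4399 = 23·191 + 6
29: 4399 = 29·151 + 20
31: 4399 = 31·141 + 28
37: 4399 = 37·118 + 33
41: 4399 = 41·107 + 12
43: 4399 = 43·102 + 13
47: 4399 = 47·93 + 28
53: 4399 = 53·83

53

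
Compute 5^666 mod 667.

169

5^1 ≡ 5 (mod 667)
5^2 ≡ 5^2 = 25 ≡ 25 (mod 667)
5^4 ≡ 25^2 = 625 ≡ 625 (mod 667)
5^8 ≡ 625^2 = 390625 ≡ 430 (mod 667)
5^16 ≡ 430^2 = 184900 ≡ 141 (mod 667)
5^32 ≡ 141^2 = 19881 ≡ 538 (mod 667)
5^64 ≡ 538^2 = 289444 ≡ 633 (mod 667)
5^128 ≡ 633^2 = 400689 ≡ 489 (mod 667)
5^256 ≡ 489^2 = 239121 ≡ 335 (mod 667)
5^512 ≡ 335^2 = 112225 ≡ 169 (mod 667)
666 = 512 + 128 + 16 + 8 + 2 in binary powers of 2.
So 5^666 ≡ 169 · 489 · 141 · 430 · 25 ≡ 169 (mod 667).
Since 169 ≠ 1, base 5 is a Fermat witness: 667 is composite.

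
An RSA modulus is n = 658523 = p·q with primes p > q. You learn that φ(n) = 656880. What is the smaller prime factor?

691

φ(n) = (p−1)(q−1) = n − (p+q) + 1, so p + q = 658523 − 656880 + 1 = 1644.
p and q are the roots of t² − 1644t + 658523 = 0.
Discriminant: 1644² − 4·658523 = 2702736 − 2634092 = 68644; √68644 = 262.
q = (1644 − 262)/2 = 691, p = (1644 + 262)/2 = 953.
Check: 691 · 953 = 658523.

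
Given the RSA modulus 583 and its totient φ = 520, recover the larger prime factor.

φ(n) = (p−1)(q−1) = n − (p+q) + 1, so p + q = 583 − 520 + 1 = 64.
p and q are the roots of t² − 64t + 583 = 0.
Discriminant: 64² − 4·583 = 4096 − 2332 = 1764; √1764 = 42.
q = (64 − 42)/2 = 11, p = (64 + 42)/2 = 53.
Check: 11 · 53 = 583.

53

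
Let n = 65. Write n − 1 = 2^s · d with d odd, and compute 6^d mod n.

65 − 1 = 64 = 2^6 · 1, so d = 1.
6^1 ≡ 6 (mod 65)
1 = 1 in binary powers of 2.
So 6^1 ≡ 6 ≡ 6 (mod 65).
Squaring chain: 6 → 36 → 61 → 16 → 61 → 16; never reaches −1, so base 6 is a Miller–Rabin witness that 65 is composite.

6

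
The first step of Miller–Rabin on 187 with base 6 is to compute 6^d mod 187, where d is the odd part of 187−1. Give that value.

187 − 1 = 186 = 2^1 · 93, so d = 93.
6^1 ≡ 6 (mod 187)
6^2 ≡ 6^2 = 36 ≡ 36 (mod 187)
6^4 ≡ 36^2 = 1296 ≡ 174 (mod 187)
6^8 ≡ 174^2 = 30276 ≡ 169 (mod 187)
6^16 ≡ 169^2 = 28561 ≡ 137 (mod 187)
6^32 ≡ 137^2 = 18769 ≡ 69 (mod 187)
6^64 ≡ 69^2 = 4761 ≡ 86 (mod 187)
93 = 64 + 16 + 8 + 4 + 1 in binary powers of 2.
So 6^93 ≡ 86 · 137 · 169 · 174 · 6 ≡ 95 (mod 187).
Squaring chain: 95; never reaches −1, so base 6 is a Miller–Rabin witness that 187 is composite.

95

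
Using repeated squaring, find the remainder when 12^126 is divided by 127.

12^1 ≡ 12 (mod 127)
12^2 ≡ 12^2 = 144 ≡ 17 (mod 127)
12^4 ≡ 17^2 = 289 ≡ 35 (mod 127)
12^8 ≡ 35^2 = 1225 ≡ 82 (mod 127)
12^16 ≡ 82^2 = 6724 ≡ 120 (mod 127)
12^32 ≡ 120^2 = 14400 ≡ 49 (mod 127)
12^64 ≡ 49^2 = 2401 ≡ 115 (mod 127)
126 = 64 + 32 + 16 + 8 + 4 + 2 in binary powers of 2.
So 12^126 ≡ 115 · 49 · 120 · 82 · 35 · 17 ≡ 1 (mod 127).
Since the result is 1, base 12 gives no evidence that 127 is composite.

1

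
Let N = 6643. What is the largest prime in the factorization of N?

6643 = 7 · 949
949 = 13 · 73
73 is prime.
So 6643 = 7 · 13 · 73; the largest prime factor is 73.

73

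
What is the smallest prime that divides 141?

141 is odd.
Digit sum 6, divisible by 3.

3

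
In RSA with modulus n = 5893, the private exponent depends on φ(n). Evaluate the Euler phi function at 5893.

Factor: 5893 = 71 · 83.
φ(5893) = (71−1) · (83−1) = 70 · 82 = 5740.

5740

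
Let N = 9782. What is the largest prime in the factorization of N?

9782 = 2 · 4891
4891 = 67 · 73
73 is prime.
So 9782 = 2 · 67 · 73; the largest prime factor is 73.

73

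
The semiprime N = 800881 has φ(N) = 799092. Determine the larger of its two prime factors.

φ(n) = (p−1)(q−1) = n − (p+q) + 1, so p + q = 800881 − 799092 + 1 = 1790.
p and q are the roots of t² − 1790t + 800881 = 0.
Discriminant: 1790² − 4·800881 = 3204100 − 3203524 = 576; √576 = 24.
q = (1790 − 24)/2 = 883, p = (1790 + 24)/2 = 907.
Check: 883 · 907 = 800881.

907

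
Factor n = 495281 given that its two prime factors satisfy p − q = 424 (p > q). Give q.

523

Since p = q + 424, we have 495281 = q(q + 424), so q² + 424q − 495281 = 0.
Discriminant: 424² + 4·495281 = 179776 + 1981124 = 2160900; √2160900 = 1470.
q = (−424 + 1470)/2 = 523, and p = q + 424 = 947.
Check: 523 · 947 = 495281.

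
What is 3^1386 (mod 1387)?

875

3^1 ≡ 3 (mod 1387)
3^2 ≡ 3^2 = 9 ≡ 9 (mod 1387)
3^4 ≡ 9^2 = 81 ≡ 81 (mod 1387)
3^8 ≡ 81^2 = 6561 ≡ 1013 (mod 1387)
3^16 ≡ 1013^2 = 1026169 ≡ 1176 (mod 1387)
3^32 ≡ 1176^2 = 1382976 ≡ 137 (mod 1387)
3^64 ≡ 137^2 = 18769 ≡ 738 (mod 1387)
3^128 ≡ 738^2 = 544644 ≡ 940 (mod 1387)
3^256 ≡ 940^2 = 883600 ≡ 81 (mod 1387)
3^512 ≡ 81^2 = 6561 ≡ 1013 (mod 1387)
3^1024 ≡ 1013^2 = 1026169 ≡ 1176 (mod 1387)
1386 = 1024 + 256 + 64 + 32 + 8 + 2 in binary powers of 2.
So 3^1386 ≡ 1176 · 81 · 738 · 137 · 1013 · 9 ≡ 875 (mod 1387).
Since 875 ≠ 1, base 3 is a Fermat witness: 1387 is composite.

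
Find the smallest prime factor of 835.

5

835 is odd.
Digit sum 16, not divisible by 3.
Ends in 5: divisible by 5.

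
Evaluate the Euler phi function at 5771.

Factor: 5771 = 29 · 199.
φ(5771) = (29−1) · (199−1) = 28 · 198 = 5544.

5544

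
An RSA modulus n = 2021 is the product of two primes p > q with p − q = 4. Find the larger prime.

47

Since p = q + 4, we have 2021 = q(q + 4), so q² + 4q − 2021 = 0.
Discriminant: 4² + 4·2021 = 16 + 8084 = 8100; √8100 = 90.
q = (−4 + 90)/2 = 43, and p = q + 4 = 47.
Check: 43 · 47 = 2021.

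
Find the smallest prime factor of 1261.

1261 is odd.
Digit sum 10, not divisible by 3.
Ends in 1: not divisible by 5.
7: 1261 = 7·180 + 1
11: 1261 = 11·114 + 7
13: 1261 = 13·97

13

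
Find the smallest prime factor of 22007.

59

22007 is odd.
Digit sum 11, not divisible by 3.
Ends in 7: not divisible by 5.
7: 22007 = 7·3143 + 6
11: 22007 = 11·2000 + 7
13: 22007 = 13·1692 + 11
17: 22007 = 17·1294 + 9
19: 22007 = 19·1158 + 5
23: 22007 = 23·956 + 19
29: 22007 = 29·758 + 25
31: 22007 = 31·709 + 28
37: 22007 = 37·594 + 29
41: 22007 = 41·536 + 31
43: 22007 = 43·511 + 34
47: 22007 = 47·468 + 11
53: 22007 = 53·415 + 12
59: 22007 = 59·373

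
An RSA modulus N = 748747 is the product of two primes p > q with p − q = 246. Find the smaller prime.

Since p = q + 246, we have 748747 = q(q + 246), so q² + 246q − 748747 = 0.
Discriminant: 246² + 4·748747 = 60516 + 2994988 = 3055504; √3055504 = 1748.
q = (−246 + 1748)/2 = 751, and p = q + 246 = 997.
Check: 751 · 997 = 748747.

751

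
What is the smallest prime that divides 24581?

24581 is odd.
Digit sum 20, not divisible by 3.
Ends in 1: not divisible by 5.
7: 24581 = 7·3511 + 4
11: 24581 = 11·2234 + 7
13: 24581 = 13·1890 + 11
17: 24581 = 17·1445 + 16
19: 24581 = 19·1293 + 14
23: 24581 = 23·1068 + 17
29: 24581 = 29·847 + 18
31: 24581 = 31·792 + 29
37: 24581 = 37·664 + 13
41: 24581 = 41·599 + 22
43: 24581 = 43·571 + 28
47: 24581 = 47·523

47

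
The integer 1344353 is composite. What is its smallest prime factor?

29

1344353 is odd.
Digit sum 23, not divisible by 3.
Ends in 3: not divisible by 5.
7: 1344353 = 7·192050 + 3
11: 1344353 = 11·122213 + 10
13: 1344353 = 13·103411 + 10
17: 1344353 = 17·79079 + 10
19: 1344353 = 19·70755 + 8
23: 1344353 = 23·58450 + 3
29: 1344353 = 29·46357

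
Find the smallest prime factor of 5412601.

59

5412601 is odd.
Digit sum 19, not divisible by 3.
Ends in 1: not divisible by 5.
7: 5412601 = 7·773228 + 5
11: 5412601 = 11·492054 + 7
13: 5412601 = 13·416353 + 12
17: 5412601 = 17·318388 + 5
19: 5412601 = 19·284873 + 14
23: 5412601 = 23·235330 + 11
29: 5412601 = 29·186641 + 12
31: 5412601 = 31·174600 + 1
37: 5412601 = 37·146286 + 19
41: 5412601 = 41·132014 + 27
43: 5412601 = 43·125874 + 19
47: 5412601 = 47·115161 + 34
53: 5412601 = 53·102124 + 29
59: 5412601 = 59·91739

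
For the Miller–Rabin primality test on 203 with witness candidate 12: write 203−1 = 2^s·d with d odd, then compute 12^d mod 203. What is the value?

157

203 − 1 = 202 = 2^1 · 101, so d = 101.
12^1 ≡ 12 (mod 203)
12^2 ≡ 12^2 = 144 ≡ 144 (mod 203)
12^4 ≡ 144^2 = 20736 ≡ 30 (mod 203)
12^8 ≡ 30^2 = 900 ≡ 88 (mod 203)
12^16 ≡ 88^2 = 7744 ≡ 30 (mod 203)
12^32 ≡ 30^2 = 900 ≡ 88 (mod 203)
12^64 ≡ 88^2 = 7744 ≡ 30 (mod 203)
101 = 64 + 32 + 4 + 1 in binary powers of 2.
So 12^101 ≡ 30 · 88 · 30 · 12 ≡ 157 (mod 203).
Squaring chain: 157; never reaches −1, so base 12 is a Miller–Rabin witness that 203 is composite.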